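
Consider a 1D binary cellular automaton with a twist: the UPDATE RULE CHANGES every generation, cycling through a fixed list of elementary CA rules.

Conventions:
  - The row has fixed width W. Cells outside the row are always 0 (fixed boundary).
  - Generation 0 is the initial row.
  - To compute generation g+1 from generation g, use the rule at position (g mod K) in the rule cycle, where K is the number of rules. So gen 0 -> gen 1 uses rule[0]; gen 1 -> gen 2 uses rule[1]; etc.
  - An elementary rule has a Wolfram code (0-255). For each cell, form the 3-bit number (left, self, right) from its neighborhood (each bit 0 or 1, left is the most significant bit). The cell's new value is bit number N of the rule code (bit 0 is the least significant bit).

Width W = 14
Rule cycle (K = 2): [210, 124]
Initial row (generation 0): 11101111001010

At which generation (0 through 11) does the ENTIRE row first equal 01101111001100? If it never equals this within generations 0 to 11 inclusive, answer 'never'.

Answer: never

Derivation:
Gen 0: 11101111001010
Gen 1 (rule 210): 01100111110001
Gen 2 (rule 124): 01110100011001
Gen 3 (rule 210): 10110010101110
Gen 4 (rule 124): 11111011111011
Gen 5 (rule 210): 01111001111001
Gen 6 (rule 124): 01001101001101
Gen 7 (rule 210): 10110100110100
Gen 8 (rule 124): 11111110111110
Gen 9 (rule 210): 01111110011111
Gen 10 (rule 124): 01000011010001
Gen 11 (rule 210): 10100101001010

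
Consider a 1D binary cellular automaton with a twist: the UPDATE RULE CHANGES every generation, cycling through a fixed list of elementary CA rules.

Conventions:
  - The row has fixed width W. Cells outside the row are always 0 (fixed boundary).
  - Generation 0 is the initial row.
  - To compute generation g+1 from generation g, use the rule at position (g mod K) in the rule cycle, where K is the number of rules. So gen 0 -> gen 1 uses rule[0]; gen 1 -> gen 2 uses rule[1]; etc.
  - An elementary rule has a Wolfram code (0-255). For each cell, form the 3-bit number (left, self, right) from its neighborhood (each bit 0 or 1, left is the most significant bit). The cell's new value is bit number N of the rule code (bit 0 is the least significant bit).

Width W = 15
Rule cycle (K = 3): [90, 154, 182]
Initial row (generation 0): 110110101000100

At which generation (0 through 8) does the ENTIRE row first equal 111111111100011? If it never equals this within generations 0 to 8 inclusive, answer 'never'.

Answer: 3

Derivation:
Gen 0: 110110101000100
Gen 1 (rule 90): 110110000101010
Gen 2 (rule 154): 100101001000001
Gen 3 (rule 182): 111111111100011
Gen 4 (rule 90): 100000000110111
Gen 5 (rule 154): 010000001100110
Gen 6 (rule 182): 111000010011001
Gen 7 (rule 90): 101100101111110
Gen 8 (rule 154): 001011001111101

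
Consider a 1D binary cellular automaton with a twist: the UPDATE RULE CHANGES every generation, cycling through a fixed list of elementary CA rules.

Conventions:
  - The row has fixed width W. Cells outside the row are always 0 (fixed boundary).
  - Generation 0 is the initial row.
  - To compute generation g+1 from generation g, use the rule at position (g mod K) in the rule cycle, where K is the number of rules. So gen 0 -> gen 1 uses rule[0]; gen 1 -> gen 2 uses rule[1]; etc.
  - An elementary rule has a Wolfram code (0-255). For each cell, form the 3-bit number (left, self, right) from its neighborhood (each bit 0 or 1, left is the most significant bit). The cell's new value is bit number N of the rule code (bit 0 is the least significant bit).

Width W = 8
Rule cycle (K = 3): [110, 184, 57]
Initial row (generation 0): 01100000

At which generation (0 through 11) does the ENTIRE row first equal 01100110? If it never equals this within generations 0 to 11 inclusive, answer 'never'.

Gen 0: 01100000
Gen 1 (rule 110): 11100000
Gen 2 (rule 184): 11010000
Gen 3 (rule 57): 10101111
Gen 4 (rule 110): 11111001
Gen 5 (rule 184): 11110100
Gen 6 (rule 57): 10001011
Gen 7 (rule 110): 10011111
Gen 8 (rule 184): 01011110
Gen 9 (rule 57): 00110001
Gen 10 (rule 110): 01110011
Gen 11 (rule 184): 01101010

Answer: never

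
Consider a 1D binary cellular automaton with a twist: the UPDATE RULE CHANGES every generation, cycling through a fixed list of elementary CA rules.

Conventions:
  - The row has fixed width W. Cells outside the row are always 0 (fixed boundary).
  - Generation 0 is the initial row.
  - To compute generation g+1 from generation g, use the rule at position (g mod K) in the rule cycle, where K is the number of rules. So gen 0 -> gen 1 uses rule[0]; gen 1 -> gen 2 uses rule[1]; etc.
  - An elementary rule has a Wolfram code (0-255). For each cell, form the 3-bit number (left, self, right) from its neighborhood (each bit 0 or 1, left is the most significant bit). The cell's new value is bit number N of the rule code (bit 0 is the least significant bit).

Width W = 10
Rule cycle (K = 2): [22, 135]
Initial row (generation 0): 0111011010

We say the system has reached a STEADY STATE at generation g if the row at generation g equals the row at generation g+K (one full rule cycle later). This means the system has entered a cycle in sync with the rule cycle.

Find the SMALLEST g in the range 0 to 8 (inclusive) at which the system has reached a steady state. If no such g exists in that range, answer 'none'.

Answer: 6

Derivation:
Gen 0: 0111011010
Gen 1 (rule 22): 1000000011
Gen 2 (rule 135): 1011111100
Gen 3 (rule 22): 1000000010
Gen 4 (rule 135): 1011111110
Gen 5 (rule 22): 1000000001
Gen 6 (rule 135): 1011111111
Gen 7 (rule 22): 1000000000
Gen 8 (rule 135): 1011111111
Gen 9 (rule 22): 1000000000
Gen 10 (rule 135): 1011111111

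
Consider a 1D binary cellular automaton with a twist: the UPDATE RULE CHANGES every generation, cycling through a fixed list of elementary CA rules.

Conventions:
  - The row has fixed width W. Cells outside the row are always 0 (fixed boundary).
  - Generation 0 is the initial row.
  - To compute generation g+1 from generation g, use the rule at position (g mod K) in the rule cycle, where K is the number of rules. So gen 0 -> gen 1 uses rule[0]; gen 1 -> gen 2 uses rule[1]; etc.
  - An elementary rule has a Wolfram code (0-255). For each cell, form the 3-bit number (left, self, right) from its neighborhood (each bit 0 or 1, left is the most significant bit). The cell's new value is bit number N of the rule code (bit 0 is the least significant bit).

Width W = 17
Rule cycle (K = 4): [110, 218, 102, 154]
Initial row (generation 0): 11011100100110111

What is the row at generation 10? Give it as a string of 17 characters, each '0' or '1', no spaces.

Answer: 00111111111110111

Derivation:
Gen 0: 11011100100110111
Gen 1 (rule 110): 11110101101111101
Gen 2 (rule 218): 11110001101111100
Gen 3 (rule 102): 00010010110000100
Gen 4 (rule 154): 00101100101001010
Gen 5 (rule 110): 01111101111011110
Gen 6 (rule 218): 11111101111011111
Gen 7 (rule 102): 00000110001100001
Gen 8 (rule 154): 00001101011010010
Gen 9 (rule 110): 00011111111110110
Gen 10 (rule 218): 00111111111110111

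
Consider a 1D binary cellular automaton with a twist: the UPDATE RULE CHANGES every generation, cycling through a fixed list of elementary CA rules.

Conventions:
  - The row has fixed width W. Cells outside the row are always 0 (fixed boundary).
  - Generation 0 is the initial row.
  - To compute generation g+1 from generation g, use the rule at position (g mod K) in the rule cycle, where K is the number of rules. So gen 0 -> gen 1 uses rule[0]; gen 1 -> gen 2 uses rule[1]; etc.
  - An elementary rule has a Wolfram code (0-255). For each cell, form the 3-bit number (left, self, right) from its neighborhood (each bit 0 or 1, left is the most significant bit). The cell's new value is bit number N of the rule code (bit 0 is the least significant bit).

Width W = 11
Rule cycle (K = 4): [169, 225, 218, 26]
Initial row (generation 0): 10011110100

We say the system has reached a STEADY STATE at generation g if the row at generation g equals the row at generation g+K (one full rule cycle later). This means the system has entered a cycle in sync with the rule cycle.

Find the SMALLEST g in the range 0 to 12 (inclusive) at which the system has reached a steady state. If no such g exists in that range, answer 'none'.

Gen 0: 10011110100
Gen 1 (rule 169): 00011101001
Gen 2 (rule 225): 11001110000
Gen 3 (rule 218): 11111111000
Gen 4 (rule 26): 10000000100
Gen 5 (rule 169): 00111110001
Gen 6 (rule 225): 10011110100
Gen 7 (rule 218): 01111110010
Gen 8 (rule 26): 11000001101
Gen 9 (rule 169): 10011101010
Gen 10 (rule 225): 00001110100
Gen 11 (rule 218): 00011110010
Gen 12 (rule 26): 00110001101
Gen 13 (rule 169): 10100101010
Gen 14 (rule 225): 01000010100
Gen 15 (rule 218): 10100100010
Gen 16 (rule 26): 00011010101

Answer: none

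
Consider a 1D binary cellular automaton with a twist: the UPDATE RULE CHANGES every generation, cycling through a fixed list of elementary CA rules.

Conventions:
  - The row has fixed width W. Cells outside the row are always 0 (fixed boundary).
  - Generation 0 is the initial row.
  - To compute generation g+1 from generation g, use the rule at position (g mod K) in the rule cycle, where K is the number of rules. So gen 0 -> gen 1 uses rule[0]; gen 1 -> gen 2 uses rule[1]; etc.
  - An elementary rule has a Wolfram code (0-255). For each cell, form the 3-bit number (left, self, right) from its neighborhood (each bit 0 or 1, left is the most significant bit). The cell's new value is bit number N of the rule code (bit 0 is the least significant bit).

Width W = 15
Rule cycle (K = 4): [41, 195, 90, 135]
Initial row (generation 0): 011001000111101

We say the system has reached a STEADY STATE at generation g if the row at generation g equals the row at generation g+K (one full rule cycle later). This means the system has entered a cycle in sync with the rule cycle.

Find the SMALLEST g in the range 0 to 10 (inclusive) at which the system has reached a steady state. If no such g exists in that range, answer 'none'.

Answer: none

Derivation:
Gen 0: 011001000111101
Gen 1 (rule 41): 010000010100010
Gen 2 (rule 195): 100111100001100
Gen 3 (rule 90): 011100110011110
Gen 4 (rule 135): 101001000101100
Gen 5 (rule 41): 010000010011001
Gen 6 (rule 195): 100111100101010
Gen 7 (rule 90): 011100111000001
Gen 8 (rule 135): 101001010011111
Gen 9 (rule 41): 010000100010000
Gen 10 (rule 195): 100111001100111
Gen 11 (rule 90): 011101111111101
Gen 12 (rule 135): 101000111111001
Gen 13 (rule 41): 010010100000000
Gen 14 (rule 195): 100100001111111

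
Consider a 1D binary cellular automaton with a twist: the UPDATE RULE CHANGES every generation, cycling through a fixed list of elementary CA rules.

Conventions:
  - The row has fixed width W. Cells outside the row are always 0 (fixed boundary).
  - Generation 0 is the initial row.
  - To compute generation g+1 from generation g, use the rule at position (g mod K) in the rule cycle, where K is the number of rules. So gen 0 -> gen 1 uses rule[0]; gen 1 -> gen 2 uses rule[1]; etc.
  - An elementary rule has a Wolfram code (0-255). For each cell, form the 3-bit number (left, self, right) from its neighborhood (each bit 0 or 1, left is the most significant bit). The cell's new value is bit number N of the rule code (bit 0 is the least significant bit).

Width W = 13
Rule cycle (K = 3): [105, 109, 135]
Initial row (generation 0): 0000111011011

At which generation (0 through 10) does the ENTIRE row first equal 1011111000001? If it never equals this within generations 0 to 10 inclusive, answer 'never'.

Answer: 2

Derivation:
Gen 0: 0000111011011
Gen 1 (rule 105): 1110101111111
Gen 2 (rule 109): 1011111000001
Gen 3 (rule 135): 1001110011111
Gen 4 (rule 105): 0001010010001
Gen 5 (rule 109): 1101110010101
Gen 6 (rule 135): 0000100110101
Gen 7 (rule 105): 1110000111010
Gen 8 (rule 109): 1010110101110
Gen 9 (rule 135): 1010000100100
Gen 10 (rule 105): 0100110000001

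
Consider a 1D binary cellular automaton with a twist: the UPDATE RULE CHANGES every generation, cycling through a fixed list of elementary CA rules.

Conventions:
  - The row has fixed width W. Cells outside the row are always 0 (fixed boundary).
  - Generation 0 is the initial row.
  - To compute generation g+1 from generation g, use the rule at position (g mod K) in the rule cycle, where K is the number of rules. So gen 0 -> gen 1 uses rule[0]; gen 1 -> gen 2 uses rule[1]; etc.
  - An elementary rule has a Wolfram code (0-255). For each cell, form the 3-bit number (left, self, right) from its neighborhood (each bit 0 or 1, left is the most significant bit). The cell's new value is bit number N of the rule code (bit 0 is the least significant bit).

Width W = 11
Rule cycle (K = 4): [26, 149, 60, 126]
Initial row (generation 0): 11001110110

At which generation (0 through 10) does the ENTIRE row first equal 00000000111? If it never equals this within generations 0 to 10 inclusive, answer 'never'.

Answer: never

Derivation:
Gen 0: 11001110110
Gen 1 (rule 26): 10111000101
Gen 2 (rule 149): 10010110101
Gen 3 (rule 60): 11011101111
Gen 4 (rule 126): 11110111001
Gen 5 (rule 26): 10000100110
Gen 6 (rule 149): 11110110001
Gen 7 (rule 60): 10001101001
Gen 8 (rule 126): 11011111111
Gen 9 (rule 26): 10010000000
Gen 10 (rule 149): 11011111111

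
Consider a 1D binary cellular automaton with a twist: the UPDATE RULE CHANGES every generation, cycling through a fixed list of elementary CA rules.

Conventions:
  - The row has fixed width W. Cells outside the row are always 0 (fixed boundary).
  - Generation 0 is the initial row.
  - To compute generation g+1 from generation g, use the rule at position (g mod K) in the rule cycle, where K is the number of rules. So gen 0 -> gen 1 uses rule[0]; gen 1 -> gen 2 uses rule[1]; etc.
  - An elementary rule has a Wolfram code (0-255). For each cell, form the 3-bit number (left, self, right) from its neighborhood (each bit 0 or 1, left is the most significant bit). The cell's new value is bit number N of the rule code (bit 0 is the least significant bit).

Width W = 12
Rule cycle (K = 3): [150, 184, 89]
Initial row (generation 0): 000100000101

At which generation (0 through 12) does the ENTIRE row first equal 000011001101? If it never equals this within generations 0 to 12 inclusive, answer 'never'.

Gen 0: 000100000101
Gen 1 (rule 150): 001110001101
Gen 2 (rule 184): 001101001010
Gen 3 (rule 89): 101100100001
Gen 4 (rule 150): 100011110011
Gen 5 (rule 184): 010011101010
Gen 6 (rule 89): 001010100001
Gen 7 (rule 150): 011010110011
Gen 8 (rule 184): 010101101010
Gen 9 (rule 89): 000001100001
Gen 10 (rule 150): 000010010011
Gen 11 (rule 184): 000001001010
Gen 12 (rule 89): 111100100001

Answer: never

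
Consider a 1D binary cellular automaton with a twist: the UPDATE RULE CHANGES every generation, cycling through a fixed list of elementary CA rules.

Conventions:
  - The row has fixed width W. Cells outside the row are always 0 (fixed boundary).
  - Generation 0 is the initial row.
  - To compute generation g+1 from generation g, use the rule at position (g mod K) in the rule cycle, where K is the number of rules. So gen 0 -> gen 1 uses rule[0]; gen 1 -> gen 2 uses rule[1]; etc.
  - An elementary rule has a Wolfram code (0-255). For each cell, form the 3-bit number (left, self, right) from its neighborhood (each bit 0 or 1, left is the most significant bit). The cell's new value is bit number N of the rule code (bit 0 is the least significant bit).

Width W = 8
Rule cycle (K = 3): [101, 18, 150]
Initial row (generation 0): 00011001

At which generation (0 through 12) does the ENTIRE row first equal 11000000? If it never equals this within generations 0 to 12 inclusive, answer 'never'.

Answer: 6

Derivation:
Gen 0: 00011001
Gen 1 (rule 101): 11001001
Gen 2 (rule 18): 00110110
Gen 3 (rule 150): 01000001
Gen 4 (rule 101): 01011101
Gen 5 (rule 18): 10000000
Gen 6 (rule 150): 11000000
Gen 7 (rule 101): 01011111
Gen 8 (rule 18): 10000000
Gen 9 (rule 150): 11000000
Gen 10 (rule 101): 01011111
Gen 11 (rule 18): 10000000
Gen 12 (rule 150): 11000000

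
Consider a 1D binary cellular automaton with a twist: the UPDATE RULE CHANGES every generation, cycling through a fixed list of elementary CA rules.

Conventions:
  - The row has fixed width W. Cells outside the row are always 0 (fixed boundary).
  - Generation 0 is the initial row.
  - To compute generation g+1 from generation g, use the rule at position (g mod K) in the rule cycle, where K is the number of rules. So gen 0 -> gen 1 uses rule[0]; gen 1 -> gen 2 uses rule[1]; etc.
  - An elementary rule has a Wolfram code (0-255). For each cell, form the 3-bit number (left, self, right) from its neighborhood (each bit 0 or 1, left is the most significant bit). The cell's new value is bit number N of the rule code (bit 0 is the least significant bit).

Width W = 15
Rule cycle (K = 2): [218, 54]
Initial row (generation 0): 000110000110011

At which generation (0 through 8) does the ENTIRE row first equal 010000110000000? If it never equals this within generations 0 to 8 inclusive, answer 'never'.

Gen 0: 000110000110011
Gen 1 (rule 218): 001111001111111
Gen 2 (rule 54): 010000110000000
Gen 3 (rule 218): 101001111000000
Gen 4 (rule 54): 111110000100000
Gen 5 (rule 218): 111111001010000
Gen 6 (rule 54): 000000111111000
Gen 7 (rule 218): 000001111111100
Gen 8 (rule 54): 000010000000010

Answer: 2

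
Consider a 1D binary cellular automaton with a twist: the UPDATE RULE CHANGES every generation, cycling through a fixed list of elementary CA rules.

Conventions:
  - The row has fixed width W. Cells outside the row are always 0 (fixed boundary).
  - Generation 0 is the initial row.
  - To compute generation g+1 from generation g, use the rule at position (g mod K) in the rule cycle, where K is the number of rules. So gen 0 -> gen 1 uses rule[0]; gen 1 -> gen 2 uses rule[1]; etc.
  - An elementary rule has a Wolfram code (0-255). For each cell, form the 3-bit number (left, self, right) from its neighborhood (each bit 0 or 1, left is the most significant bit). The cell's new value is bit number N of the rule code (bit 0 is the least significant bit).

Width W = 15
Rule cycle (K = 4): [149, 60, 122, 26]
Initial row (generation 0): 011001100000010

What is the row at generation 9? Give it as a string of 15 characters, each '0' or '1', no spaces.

Gen 0: 011001100000010
Gen 1 (rule 149): 000100011111011
Gen 2 (rule 60): 000110010000110
Gen 3 (rule 122): 001111101001111
Gen 4 (rule 26): 011000000111000
Gen 5 (rule 149): 000111110010111
Gen 6 (rule 60): 000100001011100
Gen 7 (rule 122): 001010010110110
Gen 8 (rule 26): 010001100100101
Gen 9 (rule 149): 011100010110101

Answer: 011100010110101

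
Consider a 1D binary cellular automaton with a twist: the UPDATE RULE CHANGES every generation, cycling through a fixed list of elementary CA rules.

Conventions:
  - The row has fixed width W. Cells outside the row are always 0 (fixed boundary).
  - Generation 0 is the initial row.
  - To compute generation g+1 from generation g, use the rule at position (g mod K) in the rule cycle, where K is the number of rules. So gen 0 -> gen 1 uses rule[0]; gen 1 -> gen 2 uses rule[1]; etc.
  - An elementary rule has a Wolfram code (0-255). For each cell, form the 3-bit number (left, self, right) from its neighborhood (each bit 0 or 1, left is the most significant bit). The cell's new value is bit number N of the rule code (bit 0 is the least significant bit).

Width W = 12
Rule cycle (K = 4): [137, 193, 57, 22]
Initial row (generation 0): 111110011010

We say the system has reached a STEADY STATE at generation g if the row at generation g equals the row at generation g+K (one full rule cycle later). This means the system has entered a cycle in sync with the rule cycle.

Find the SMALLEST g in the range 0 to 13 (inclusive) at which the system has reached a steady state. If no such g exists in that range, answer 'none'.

Answer: none

Derivation:
Gen 0: 111110011010
Gen 1 (rule 137): 111100010000
Gen 2 (rule 193): 011101000111
Gen 3 (rule 57): 010010110100
Gen 4 (rule 22): 111110000110
Gen 5 (rule 137): 111100110100
Gen 6 (rule 193): 011100010001
Gen 7 (rule 57): 010011001100
Gen 8 (rule 22): 111100110010
Gen 9 (rule 137): 111000100000
Gen 10 (rule 193): 011010001111
Gen 11 (rule 57): 010101101000
Gen 12 (rule 22): 110100001100
Gen 13 (rule 137): 100001101001
Gen 14 (rule 193): 001100100000
Gen 15 (rule 57): 101010011111
Gen 16 (rule 22): 101011100000
Gen 17 (rule 137): 000011001111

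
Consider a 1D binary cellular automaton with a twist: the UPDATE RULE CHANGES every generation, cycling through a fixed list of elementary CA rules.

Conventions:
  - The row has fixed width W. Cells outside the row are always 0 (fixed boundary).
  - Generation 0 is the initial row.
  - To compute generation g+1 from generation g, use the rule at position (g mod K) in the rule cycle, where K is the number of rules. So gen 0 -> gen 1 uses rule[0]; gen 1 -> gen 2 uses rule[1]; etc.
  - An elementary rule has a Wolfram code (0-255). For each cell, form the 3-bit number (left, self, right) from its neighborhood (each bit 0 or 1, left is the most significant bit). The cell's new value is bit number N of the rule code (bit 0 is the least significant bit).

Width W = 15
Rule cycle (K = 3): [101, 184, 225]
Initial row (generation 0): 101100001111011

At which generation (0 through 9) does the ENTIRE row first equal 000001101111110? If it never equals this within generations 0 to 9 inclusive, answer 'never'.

Answer: 9

Derivation:
Gen 0: 101100001111011
Gen 1 (rule 101): 110101100001101
Gen 2 (rule 184): 101011010001010
Gen 3 (rule 225): 010101100100100
Gen 4 (rule 101): 011110100100101
Gen 5 (rule 184): 011101010010010
Gen 6 (rule 225): 001110100000000
Gen 7 (rule 101): 100011101111111
Gen 8 (rule 184): 010011011111110
Gen 9 (rule 225): 000001101111110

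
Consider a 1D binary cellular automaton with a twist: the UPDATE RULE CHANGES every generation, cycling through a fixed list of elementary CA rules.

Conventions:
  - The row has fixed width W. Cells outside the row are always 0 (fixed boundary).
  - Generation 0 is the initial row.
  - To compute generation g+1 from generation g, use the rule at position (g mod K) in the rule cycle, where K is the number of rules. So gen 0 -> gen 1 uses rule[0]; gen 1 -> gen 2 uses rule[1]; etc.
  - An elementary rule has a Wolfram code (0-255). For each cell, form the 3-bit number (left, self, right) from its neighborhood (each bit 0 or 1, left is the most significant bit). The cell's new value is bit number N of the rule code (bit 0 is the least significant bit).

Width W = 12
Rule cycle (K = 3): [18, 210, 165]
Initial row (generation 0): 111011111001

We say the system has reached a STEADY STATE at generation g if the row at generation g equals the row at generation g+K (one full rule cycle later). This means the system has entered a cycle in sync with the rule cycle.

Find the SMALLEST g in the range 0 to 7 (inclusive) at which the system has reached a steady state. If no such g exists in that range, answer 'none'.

Answer: 7

Derivation:
Gen 0: 111011111001
Gen 1 (rule 18): 000000000110
Gen 2 (rule 210): 000000001011
Gen 3 (rule 165): 111111101100
Gen 4 (rule 18): 000000000010
Gen 5 (rule 210): 000000000101
Gen 6 (rule 165): 111111110111
Gen 7 (rule 18): 000000000000
Gen 8 (rule 210): 000000000000
Gen 9 (rule 165): 111111111111
Gen 10 (rule 18): 000000000000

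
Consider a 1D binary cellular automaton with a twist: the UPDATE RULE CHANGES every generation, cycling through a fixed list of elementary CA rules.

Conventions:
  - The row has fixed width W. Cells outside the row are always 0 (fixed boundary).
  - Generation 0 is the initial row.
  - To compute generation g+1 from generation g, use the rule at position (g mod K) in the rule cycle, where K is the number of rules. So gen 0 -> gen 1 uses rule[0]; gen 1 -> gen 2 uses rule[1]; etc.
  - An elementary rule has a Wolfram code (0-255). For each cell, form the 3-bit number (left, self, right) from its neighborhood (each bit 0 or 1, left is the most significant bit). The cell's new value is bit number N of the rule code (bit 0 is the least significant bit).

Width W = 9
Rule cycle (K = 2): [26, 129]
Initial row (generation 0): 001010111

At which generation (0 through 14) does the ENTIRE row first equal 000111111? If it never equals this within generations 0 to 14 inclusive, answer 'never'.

Gen 0: 001010111
Gen 1 (rule 26): 010000100
Gen 2 (rule 129): 000110001
Gen 3 (rule 26): 001101010
Gen 4 (rule 129): 100000000
Gen 5 (rule 26): 010000000
Gen 6 (rule 129): 000111111
Gen 7 (rule 26): 001100000
Gen 8 (rule 129): 100001111
Gen 9 (rule 26): 010011000
Gen 10 (rule 129): 000000011
Gen 11 (rule 26): 000000110
Gen 12 (rule 129): 111110000
Gen 13 (rule 26): 100001000
Gen 14 (rule 129): 001100011

Answer: 6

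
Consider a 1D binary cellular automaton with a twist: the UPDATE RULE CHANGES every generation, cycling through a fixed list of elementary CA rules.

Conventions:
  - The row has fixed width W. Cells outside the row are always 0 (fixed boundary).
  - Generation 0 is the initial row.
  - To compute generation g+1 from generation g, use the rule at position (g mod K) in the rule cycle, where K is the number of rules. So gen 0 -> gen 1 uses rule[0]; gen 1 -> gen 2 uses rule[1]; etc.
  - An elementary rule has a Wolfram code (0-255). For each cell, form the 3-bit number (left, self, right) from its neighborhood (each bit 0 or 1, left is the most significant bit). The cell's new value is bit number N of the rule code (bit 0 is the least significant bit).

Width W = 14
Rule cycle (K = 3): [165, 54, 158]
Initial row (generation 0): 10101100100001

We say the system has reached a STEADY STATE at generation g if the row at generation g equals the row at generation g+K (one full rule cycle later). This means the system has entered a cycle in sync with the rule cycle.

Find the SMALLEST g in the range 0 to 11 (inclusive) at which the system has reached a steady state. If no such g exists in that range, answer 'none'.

Gen 0: 10101100100001
Gen 1 (rule 165): 11110000101101
Gen 2 (rule 54): 00001001110011
Gen 3 (rule 158): 00011111101110
Gen 4 (rule 165): 11001111010100
Gen 5 (rule 54): 00110000111110
Gen 6 (rule 158): 01101001111101
Gen 7 (rule 165): 00011000111011
Gen 8 (rule 54): 00100101000100
Gen 9 (rule 158): 01111101101110
Gen 10 (rule 165): 00111010010100
Gen 11 (rule 54): 01000111111110
Gen 12 (rule 158): 11101111111101
Gen 13 (rule 165): 01010111111011
Gen 14 (rule 54): 11111000000100

Answer: none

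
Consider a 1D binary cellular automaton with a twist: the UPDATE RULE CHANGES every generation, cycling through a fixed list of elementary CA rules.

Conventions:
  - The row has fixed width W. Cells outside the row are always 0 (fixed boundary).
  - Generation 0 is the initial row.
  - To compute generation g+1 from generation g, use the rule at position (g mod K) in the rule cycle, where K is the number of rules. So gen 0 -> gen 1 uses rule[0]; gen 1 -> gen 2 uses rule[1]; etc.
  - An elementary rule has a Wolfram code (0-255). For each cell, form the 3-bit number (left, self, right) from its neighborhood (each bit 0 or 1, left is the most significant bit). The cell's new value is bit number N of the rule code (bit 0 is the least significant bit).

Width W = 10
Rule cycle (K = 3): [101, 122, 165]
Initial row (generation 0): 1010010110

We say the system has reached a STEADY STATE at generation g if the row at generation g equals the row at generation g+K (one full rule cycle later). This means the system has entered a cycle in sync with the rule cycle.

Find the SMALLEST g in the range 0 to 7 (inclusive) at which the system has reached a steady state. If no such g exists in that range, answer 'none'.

Answer: none

Derivation:
Gen 0: 1010010110
Gen 1 (rule 101): 1110011010
Gen 2 (rule 122): 1011111101
Gen 3 (rule 165): 1101111011
Gen 4 (rule 101): 0110001101
Gen 5 (rule 122): 1111011110
Gen 6 (rule 165): 0110101100
Gen 7 (rule 101): 0011110101
Gen 8 (rule 122): 0110011010
Gen 9 (rule 165): 0000000110
Gen 10 (rule 101): 1111110010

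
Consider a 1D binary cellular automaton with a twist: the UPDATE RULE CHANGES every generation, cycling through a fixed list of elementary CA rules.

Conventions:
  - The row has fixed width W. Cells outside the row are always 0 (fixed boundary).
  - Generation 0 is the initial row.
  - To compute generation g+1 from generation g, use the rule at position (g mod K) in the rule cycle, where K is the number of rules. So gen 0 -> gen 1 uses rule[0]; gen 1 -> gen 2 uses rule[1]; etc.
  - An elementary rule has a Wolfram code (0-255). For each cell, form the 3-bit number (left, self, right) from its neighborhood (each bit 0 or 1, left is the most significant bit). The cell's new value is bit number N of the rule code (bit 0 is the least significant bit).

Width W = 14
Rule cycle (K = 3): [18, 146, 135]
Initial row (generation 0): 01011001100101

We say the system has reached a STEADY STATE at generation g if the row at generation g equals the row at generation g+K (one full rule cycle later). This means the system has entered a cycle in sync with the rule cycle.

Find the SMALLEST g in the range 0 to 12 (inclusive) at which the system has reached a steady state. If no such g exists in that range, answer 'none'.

Answer: 7

Derivation:
Gen 0: 01011001100101
Gen 1 (rule 18): 10000110011000
Gen 2 (rule 146): 01001001100100
Gen 3 (rule 135): 11011010001101
Gen 4 (rule 18): 00000001010000
Gen 5 (rule 146): 00000010001000
Gen 6 (rule 135): 11111110111011
Gen 7 (rule 18): 00000000000000
Gen 8 (rule 146): 00000000000000
Gen 9 (rule 135): 11111111111111
Gen 10 (rule 18): 00000000000000
Gen 11 (rule 146): 00000000000000
Gen 12 (rule 135): 11111111111111
Gen 13 (rule 18): 00000000000000
Gen 14 (rule 146): 00000000000000
Gen 15 (rule 135): 11111111111111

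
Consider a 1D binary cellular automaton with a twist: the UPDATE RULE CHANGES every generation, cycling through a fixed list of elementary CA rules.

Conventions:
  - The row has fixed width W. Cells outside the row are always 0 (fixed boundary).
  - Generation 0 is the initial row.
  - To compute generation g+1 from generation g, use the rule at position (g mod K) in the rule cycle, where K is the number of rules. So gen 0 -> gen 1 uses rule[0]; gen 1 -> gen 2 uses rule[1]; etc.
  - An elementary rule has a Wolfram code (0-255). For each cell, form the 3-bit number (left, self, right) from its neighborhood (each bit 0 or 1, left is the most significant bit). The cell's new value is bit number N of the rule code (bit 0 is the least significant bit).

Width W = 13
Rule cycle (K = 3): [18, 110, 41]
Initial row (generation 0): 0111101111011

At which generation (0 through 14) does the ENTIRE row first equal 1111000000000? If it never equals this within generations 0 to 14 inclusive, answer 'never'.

Gen 0: 0111101111011
Gen 1 (rule 18): 1000000000000
Gen 2 (rule 110): 1000000000000
Gen 3 (rule 41): 0011111111111
Gen 4 (rule 18): 0100000000000
Gen 5 (rule 110): 1100000000000
Gen 6 (rule 41): 1001111111111
Gen 7 (rule 18): 0110000000000
Gen 8 (rule 110): 1110000000000
Gen 9 (rule 41): 1000111111111
Gen 10 (rule 18): 0101000000000
Gen 11 (rule 110): 1111000000000
Gen 12 (rule 41): 1000011111111
Gen 13 (rule 18): 0100100000000
Gen 14 (rule 110): 1101100000000

Answer: 11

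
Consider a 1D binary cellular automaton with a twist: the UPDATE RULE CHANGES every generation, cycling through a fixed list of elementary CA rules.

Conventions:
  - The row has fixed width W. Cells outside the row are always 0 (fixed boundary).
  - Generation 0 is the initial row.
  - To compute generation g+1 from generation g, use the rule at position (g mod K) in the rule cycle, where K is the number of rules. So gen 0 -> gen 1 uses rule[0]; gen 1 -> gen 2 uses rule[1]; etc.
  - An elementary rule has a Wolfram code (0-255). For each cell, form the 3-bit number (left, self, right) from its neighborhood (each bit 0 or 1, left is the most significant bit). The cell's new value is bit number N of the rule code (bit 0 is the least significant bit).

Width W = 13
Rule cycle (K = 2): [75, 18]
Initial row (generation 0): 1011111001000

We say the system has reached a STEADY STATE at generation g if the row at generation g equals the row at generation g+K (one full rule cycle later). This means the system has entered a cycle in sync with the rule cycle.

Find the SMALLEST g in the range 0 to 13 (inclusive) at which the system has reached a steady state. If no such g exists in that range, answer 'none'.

Answer: 8

Derivation:
Gen 0: 1011111001000
Gen 1 (rule 75): 0010001010011
Gen 2 (rule 18): 0101010001100
Gen 3 (rule 75): 1000000111101
Gen 4 (rule 18): 0100001000000
Gen 5 (rule 75): 1001110011111
Gen 6 (rule 18): 0110001100000
Gen 7 (rule 75): 1110111101111
Gen 8 (rule 18): 0000000000000
Gen 9 (rule 75): 1111111111111
Gen 10 (rule 18): 0000000000000
Gen 11 (rule 75): 1111111111111
Gen 12 (rule 18): 0000000000000
Gen 13 (rule 75): 1111111111111
Gen 14 (rule 18): 0000000000000
Gen 15 (rule 75): 1111111111111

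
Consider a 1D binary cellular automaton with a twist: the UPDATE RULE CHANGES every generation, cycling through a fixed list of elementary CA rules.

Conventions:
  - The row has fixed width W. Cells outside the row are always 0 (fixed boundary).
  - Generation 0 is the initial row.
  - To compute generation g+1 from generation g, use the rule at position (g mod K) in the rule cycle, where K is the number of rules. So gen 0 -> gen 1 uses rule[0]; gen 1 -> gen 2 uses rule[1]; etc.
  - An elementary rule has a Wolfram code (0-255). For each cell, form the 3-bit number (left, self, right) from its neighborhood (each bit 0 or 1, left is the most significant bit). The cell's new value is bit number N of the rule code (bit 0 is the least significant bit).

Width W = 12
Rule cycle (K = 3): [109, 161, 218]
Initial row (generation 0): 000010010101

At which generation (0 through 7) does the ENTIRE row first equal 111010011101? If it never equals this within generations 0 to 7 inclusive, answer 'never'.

Gen 0: 000010010101
Gen 1 (rule 109): 111010011111
Gen 2 (rule 161): 010100001110
Gen 3 (rule 218): 100010011111
Gen 4 (rule 109): 101010010001
Gen 5 (rule 161): 010100000100
Gen 6 (rule 218): 100010001010
Gen 7 (rule 109): 101010101110

Answer: never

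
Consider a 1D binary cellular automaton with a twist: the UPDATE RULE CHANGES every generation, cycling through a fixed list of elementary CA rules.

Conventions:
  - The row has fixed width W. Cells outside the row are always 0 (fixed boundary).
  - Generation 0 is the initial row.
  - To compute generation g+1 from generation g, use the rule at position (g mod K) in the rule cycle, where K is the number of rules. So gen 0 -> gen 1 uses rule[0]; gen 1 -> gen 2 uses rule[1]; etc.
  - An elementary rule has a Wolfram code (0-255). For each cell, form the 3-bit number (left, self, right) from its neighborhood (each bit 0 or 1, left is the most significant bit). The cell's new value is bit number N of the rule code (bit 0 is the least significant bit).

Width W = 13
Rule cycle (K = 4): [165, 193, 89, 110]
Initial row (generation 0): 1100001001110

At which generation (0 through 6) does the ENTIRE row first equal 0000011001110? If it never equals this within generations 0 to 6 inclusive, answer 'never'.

Answer: never

Derivation:
Gen 0: 1100001001110
Gen 1 (rule 165): 0001101000100
Gen 2 (rule 193): 1100100010001
Gen 3 (rule 89): 1110011001100
Gen 4 (rule 110): 1010111011100
Gen 5 (rule 165): 1111010101001
Gen 6 (rule 193): 0111000000000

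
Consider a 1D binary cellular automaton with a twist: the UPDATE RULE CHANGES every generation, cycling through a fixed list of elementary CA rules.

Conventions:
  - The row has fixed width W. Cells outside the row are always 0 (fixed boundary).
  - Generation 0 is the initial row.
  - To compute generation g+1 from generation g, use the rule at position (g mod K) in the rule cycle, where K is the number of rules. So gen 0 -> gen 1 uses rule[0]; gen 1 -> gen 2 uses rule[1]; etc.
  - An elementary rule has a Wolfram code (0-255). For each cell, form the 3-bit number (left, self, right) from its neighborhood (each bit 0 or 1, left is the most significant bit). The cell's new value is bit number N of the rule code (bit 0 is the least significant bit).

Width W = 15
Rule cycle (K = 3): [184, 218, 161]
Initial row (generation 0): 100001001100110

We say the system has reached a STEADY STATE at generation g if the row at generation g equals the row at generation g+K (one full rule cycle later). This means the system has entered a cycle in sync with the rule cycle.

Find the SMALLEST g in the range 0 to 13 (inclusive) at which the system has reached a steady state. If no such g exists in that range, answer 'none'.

Answer: none

Derivation:
Gen 0: 100001001100110
Gen 1 (rule 184): 010000101010101
Gen 2 (rule 218): 101001000000000
Gen 3 (rule 161): 010000011111111
Gen 4 (rule 184): 001000011111110
Gen 5 (rule 218): 010100111111111
Gen 6 (rule 161): 001000011111110
Gen 7 (rule 184): 000100011111101
Gen 8 (rule 218): 001010111111100
Gen 9 (rule 161): 100101011111001
Gen 10 (rule 184): 010010111110100
Gen 11 (rule 218): 101100111110010
Gen 12 (rule 161): 010000011100000
Gen 13 (rule 184): 001000011010000
Gen 14 (rule 218): 010100111001000
Gen 15 (rule 161): 001000010000011
Gen 16 (rule 184): 000100001000010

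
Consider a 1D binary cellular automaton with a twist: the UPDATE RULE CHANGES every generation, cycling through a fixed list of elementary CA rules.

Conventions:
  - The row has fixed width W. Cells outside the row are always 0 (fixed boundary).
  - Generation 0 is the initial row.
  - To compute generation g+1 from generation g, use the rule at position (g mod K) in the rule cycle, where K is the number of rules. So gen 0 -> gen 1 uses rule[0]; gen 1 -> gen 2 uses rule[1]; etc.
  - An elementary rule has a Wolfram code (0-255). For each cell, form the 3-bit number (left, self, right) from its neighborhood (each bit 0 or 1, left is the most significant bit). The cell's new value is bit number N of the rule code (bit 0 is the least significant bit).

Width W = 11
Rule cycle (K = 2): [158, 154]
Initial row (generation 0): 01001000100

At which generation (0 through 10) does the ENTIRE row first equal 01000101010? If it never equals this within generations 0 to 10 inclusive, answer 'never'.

Gen 0: 01001000100
Gen 1 (rule 158): 11111101110
Gen 2 (rule 154): 11111001101
Gen 3 (rule 158): 11110111001
Gen 4 (rule 154): 11100110110
Gen 5 (rule 158): 11011100101
Gen 6 (rule 154): 10011011000
Gen 7 (rule 158): 11110010100
Gen 8 (rule 154): 11101100010
Gen 9 (rule 158): 11001010111
Gen 10 (rule 154): 10110000110

Answer: never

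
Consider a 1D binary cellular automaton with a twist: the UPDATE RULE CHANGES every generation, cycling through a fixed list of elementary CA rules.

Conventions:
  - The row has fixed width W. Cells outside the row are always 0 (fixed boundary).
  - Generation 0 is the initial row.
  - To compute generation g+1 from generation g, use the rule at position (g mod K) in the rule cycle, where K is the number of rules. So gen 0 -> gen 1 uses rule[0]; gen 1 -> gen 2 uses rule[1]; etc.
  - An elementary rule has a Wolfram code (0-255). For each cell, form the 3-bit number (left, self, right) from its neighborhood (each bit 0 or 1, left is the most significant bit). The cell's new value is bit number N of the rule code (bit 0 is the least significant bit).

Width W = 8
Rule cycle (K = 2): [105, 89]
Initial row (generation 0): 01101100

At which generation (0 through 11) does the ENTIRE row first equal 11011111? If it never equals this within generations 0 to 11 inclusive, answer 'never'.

Answer: never

Derivation:
Gen 0: 01101100
Gen 1 (rule 105): 01111101
Gen 2 (rule 89): 01000100
Gen 3 (rule 105): 00010001
Gen 4 (rule 89): 11001100
Gen 5 (rule 105): 11001101
Gen 6 (rule 89): 11101100
Gen 7 (rule 105): 10111101
Gen 8 (rule 89): 00100100
Gen 9 (rule 105): 10000001
Gen 10 (rule 89): 01111100
Gen 11 (rule 105): 01000101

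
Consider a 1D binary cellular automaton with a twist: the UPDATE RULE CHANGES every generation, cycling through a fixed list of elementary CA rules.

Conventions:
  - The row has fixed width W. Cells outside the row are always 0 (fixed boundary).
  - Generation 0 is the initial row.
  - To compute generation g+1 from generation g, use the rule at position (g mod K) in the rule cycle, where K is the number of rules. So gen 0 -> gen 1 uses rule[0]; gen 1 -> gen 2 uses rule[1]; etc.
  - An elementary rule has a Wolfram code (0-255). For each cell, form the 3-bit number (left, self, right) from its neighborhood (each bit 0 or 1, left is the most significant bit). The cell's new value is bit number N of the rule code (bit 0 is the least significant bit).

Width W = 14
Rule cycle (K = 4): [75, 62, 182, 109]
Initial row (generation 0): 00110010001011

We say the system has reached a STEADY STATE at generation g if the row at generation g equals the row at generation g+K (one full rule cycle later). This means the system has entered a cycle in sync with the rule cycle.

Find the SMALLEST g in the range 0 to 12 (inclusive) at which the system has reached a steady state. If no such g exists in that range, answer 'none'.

Answer: none

Derivation:
Gen 0: 00110010001011
Gen 1 (rule 75): 11110100110011
Gen 2 (rule 62): 10001111101110
Gen 3 (rule 182): 11010111010101
Gen 4 (rule 109): 11111101111111
Gen 5 (rule 75): 10000101000001
Gen 6 (rule 62): 11001111100011
Gen 7 (rule 182): 00110111010100
Gen 8 (rule 109): 10111101111101
Gen 9 (rule 75): 00100101000100
Gen 10 (rule 62): 01111111101110
Gen 11 (rule 182): 10111111010101
Gen 12 (rule 109): 11100001111111
Gen 13 (rule 75): 10101111000001
Gen 14 (rule 62): 11111000100011
Gen 15 (rule 182): 01110101110100
Gen 16 (rule 109): 01011111011101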